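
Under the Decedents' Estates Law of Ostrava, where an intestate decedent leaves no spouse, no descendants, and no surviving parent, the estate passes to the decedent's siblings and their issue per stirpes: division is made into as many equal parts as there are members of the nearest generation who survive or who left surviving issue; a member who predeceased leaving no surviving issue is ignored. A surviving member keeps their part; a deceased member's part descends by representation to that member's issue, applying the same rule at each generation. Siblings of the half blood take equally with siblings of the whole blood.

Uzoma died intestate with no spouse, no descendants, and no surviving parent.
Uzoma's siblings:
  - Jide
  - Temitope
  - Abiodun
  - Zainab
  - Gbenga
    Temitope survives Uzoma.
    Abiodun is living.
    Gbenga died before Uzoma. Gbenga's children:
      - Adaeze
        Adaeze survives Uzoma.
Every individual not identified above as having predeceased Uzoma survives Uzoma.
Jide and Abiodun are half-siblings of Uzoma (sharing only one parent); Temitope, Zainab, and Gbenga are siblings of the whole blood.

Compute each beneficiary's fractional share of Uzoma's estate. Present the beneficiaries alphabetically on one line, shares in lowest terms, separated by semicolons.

Abiodun 1/5; Adaeze 1/5; Jide 1/5; Temitope 1/5; Zainab 1/5

No spouse, descendants, or parent survives, so the estate passes to Uzoma's siblings per stirpes.
Half-blood and whole-blood siblings take equally under the stated rule.
The estate is divided into 5 equal shares of 1/5 among Jide, Temitope, Abiodun, Zainab, Gbenga.
Jide is living and takes 1/5.
Temitope is living and takes 1/5.
Abiodun is living and takes 1/5.
Zainab is living and takes 1/5.
Gbenga predeceased; the 1/5 allotted to Gbenga's branch passes to Gbenga's issue by representation.
Adaeze is the sole taker at this level and receives the full 1/5.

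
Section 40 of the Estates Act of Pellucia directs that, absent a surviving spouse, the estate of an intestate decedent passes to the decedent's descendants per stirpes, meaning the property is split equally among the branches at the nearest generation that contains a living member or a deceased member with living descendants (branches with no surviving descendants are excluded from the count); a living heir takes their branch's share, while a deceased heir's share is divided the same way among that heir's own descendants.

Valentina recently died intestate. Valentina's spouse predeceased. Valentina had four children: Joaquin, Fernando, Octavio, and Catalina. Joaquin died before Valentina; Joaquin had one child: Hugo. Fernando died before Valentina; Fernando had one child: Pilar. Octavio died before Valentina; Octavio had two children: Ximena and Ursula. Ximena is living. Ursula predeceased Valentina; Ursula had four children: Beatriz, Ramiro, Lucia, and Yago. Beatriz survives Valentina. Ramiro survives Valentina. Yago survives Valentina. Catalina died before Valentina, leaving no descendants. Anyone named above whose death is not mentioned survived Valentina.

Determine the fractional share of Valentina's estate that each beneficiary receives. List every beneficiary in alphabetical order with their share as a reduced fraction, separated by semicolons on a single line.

Beatriz 1/24; Hugo 1/3; Lucia 1/24; Pilar 1/3; Ramiro 1/24; Ximena 1/6; Yago 1/24

There is no surviving spouse, so the entire estate passes to Valentina's descendants per stirpes.
Catalina left no surviving issue, so that branch lapses and is disregarded.
The estate is divided into 3 equal shares of 1/3 among Joaquin, Fernando, Octavio.
Joaquin predeceased; the 1/3 allotted to Joaquin's branch passes to Joaquin's issue by representation.
Hugo is the sole taker at this level and receives the full 1/3.
Fernando predeceased; the 1/3 allotted to Fernando's branch passes to Fernando's issue by representation.
Pilar is the sole taker at this level and receives the full 1/3.
Octavio predeceased; the 1/3 allotted to Octavio's branch passes to Octavio's issue by representation.
The 1/3 is divided into 2 equal shares of 1/6 among Ximena, Ursula.
Ximena is living and takes 1/6.
Ursula predeceased; the 1/6 allotted to Ursula's branch passes to Ursula's issue by representation.
The 1/6 is divided into 4 equal shares of 1/24 among Beatriz, Ramiro, Lucia, Yago.
Beatriz is living and takes 1/24.
Ramiro is living and takes 1/24.
Lucia is living and takes 1/24.
Yago is living and takes 1/24.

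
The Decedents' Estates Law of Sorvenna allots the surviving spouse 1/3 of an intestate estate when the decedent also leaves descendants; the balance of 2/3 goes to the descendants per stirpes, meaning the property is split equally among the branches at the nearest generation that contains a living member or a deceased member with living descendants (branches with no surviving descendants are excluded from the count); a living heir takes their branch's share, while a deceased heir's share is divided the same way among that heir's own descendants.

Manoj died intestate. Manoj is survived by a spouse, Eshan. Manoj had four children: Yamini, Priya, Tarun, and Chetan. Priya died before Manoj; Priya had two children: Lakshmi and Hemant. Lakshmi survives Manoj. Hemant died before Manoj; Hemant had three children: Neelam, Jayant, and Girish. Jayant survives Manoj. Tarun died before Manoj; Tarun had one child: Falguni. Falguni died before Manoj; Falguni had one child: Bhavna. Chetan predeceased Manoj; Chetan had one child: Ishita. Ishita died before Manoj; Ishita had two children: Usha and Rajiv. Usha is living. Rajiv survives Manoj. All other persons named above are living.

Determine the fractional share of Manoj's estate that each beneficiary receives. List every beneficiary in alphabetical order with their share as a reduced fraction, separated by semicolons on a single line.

Bhavna 1/6; Eshan 1/3; Girish 1/36; Jayant 1/36; Lakshmi 1/12; Neelam 1/36; Rajiv 1/12; Usha 1/12; Yamini 1/6

Eshan, as surviving spouse, takes 1/3.
The remaining 2/3 passes to Manoj's descendants per stirpes.
The 2/3 is divided into 4 equal shares of 1/6 among Yamini, Priya, Tarun, Chetan.
Yamini is living and takes 1/6.
Priya predeceased; the 1/6 allotted to Priya's branch passes to Priya's issue by representation.
The 1/6 is divided into 2 equal shares of 1/12 among Lakshmi, Hemant.
Lakshmi is living and takes 1/12.
Hemant predeceased; the 1/12 allotted to Hemant's branch passes to Hemant's issue by representation.
The 1/12 is divided into 3 equal shares of 1/36 among Neelam, Jayant, Girish.
Neelam is living and takes 1/36.
Jayant is living and takes 1/36.
Girish is living and takes 1/36.
Tarun predeceased; the 1/6 allotted to Tarun's branch passes to Tarun's issue by representation.
Falguni's line is the sole branch at this level, so the full 1/6 passes to Falguni's issue by representation.
Bhavna is the sole taker at this level and receives the full 1/6.
Chetan predeceased; the 1/6 allotted to Chetan's branch passes to Chetan's issue by representation.
Ishita's line is the sole branch at this level, so the full 1/6 passes to Ishita's issue by representation.
The 1/6 is divided into 2 equal shares of 1/12 among Usha, Rajiv.
Usha is living and takes 1/12.
Rajiv is living and takes 1/12.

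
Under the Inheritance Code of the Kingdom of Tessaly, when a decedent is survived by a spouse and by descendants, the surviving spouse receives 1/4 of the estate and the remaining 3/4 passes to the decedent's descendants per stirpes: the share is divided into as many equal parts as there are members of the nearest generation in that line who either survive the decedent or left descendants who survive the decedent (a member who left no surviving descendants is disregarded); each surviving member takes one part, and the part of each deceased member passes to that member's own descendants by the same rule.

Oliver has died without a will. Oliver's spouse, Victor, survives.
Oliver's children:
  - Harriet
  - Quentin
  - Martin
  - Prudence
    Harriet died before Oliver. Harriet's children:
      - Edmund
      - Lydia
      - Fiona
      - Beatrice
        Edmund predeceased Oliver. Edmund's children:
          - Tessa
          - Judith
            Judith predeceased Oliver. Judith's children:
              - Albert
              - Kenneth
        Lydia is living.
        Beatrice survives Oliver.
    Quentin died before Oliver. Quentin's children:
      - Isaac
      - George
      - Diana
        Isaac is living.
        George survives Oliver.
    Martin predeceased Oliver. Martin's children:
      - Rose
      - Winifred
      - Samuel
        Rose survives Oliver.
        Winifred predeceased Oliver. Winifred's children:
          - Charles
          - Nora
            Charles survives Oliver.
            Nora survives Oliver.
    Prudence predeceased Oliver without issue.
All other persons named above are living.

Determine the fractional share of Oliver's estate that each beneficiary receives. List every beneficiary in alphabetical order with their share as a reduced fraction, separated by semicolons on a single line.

Albert 1/64; Beatrice 1/16; Charles 1/24; Diana 1/12; Fiona 1/16; George 1/12; Isaac 1/12; Kenneth 1/64; Lydia 1/16; Nora 1/24; Rose 1/12; Samuel 1/12; Tessa 1/32; Victor 1/4

Victor, as surviving spouse, takes 1/4.
The remaining 3/4 passes to Oliver's descendants per stirpes.
Prudence left no surviving issue, so that branch lapses and is disregarded.
The 3/4 is divided into 3 equal shares of 1/4 among Harriet, Quentin, Martin.
Harriet predeceased; the 1/4 allotted to Harriet's branch passes to Harriet's issue by representation.
The 1/4 is divided into 4 equal shares of 1/16 among Edmund, Lydia, Fiona, Beatrice.
Edmund predeceased; the 1/16 allotted to Edmund's branch passes to Edmund's issue by representation.
The 1/16 is divided into 2 equal shares of 1/32 among Tessa, Judith.
Tessa is living and takes 1/32.
Judith predeceased; the 1/32 allotted to Judith's branch passes to Judith's issue by representation.
The 1/32 is divided into 2 equal shares of 1/64 among Albert, Kenneth.
Albert is living and takes 1/64.
Kenneth is living and takes 1/64.
Lydia is living and takes 1/16.
Fiona is living and takes 1/16.
Beatrice is living and takes 1/16.
Quentin predeceased; the 1/4 allotted to Quentin's branch passes to Quentin's issue by representation.
The 1/4 is divided into 3 equal shares of 1/12 among Isaac, George, Diana.
Isaac is living and takes 1/12.
George is living and takes 1/12.
Diana is living and takes 1/12.
Martin predeceased; the 1/4 allotted to Martin's branch passes to Martin's issue by representation.
The 1/4 is divided into 3 equal shares of 1/12 among Rose, Winifred, Samuel.
Rose is living and takes 1/12.
Winifred predeceased; the 1/12 allotted to Winifred's branch passes to Winifred's issue by representation.
The 1/12 is divided into 2 equal shares of 1/24 among Charles, Nora.
Charles is living and takes 1/24.
Nora is living and takes 1/24.
Samuel is living and takes 1/12.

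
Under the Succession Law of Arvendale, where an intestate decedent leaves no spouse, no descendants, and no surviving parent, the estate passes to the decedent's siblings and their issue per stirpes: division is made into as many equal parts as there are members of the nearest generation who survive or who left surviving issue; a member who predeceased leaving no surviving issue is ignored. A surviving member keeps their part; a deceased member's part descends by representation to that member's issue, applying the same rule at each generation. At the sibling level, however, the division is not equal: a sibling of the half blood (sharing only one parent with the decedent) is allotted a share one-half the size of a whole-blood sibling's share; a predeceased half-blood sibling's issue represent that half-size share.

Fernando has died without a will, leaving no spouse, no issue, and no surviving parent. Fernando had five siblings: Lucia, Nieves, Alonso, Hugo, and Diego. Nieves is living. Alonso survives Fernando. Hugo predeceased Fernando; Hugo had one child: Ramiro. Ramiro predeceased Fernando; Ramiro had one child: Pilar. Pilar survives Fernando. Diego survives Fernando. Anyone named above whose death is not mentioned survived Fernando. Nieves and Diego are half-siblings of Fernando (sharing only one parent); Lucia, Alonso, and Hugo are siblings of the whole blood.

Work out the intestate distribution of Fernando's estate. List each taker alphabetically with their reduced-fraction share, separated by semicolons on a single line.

No spouse, descendants, or parent survives, so the estate passes to Fernando's siblings per stirpes.
Half-blood siblings count for one-half the weight of whole-blood siblings at the initial division.
Dividing 1 in proportion to weights (total weight 4): Lucia (weight 1) → 1/4; Nieves (weight 1/2) → 1/8; Alonso (weight 1) → 1/4; Hugo (weight 1) → 1/4; Diego (weight 1/2) → 1/8.
Lucia is living and takes 1/4.
Nieves is living and takes 1/8.
Alonso is living and takes 1/4.
Hugo predeceased; the 1/4 allotted to Hugo's branch passes to Hugo's issue by representation.
Ramiro's line is the sole branch at this level, so the full 1/4 passes to Ramiro's issue by representation.
Pilar is the sole taker at this level and receives the full 1/4.
Diego is living and takes 1/8.

Alonso 1/4; Diego 1/8; Lucia 1/4; Nieves 1/8; Pilar 1/4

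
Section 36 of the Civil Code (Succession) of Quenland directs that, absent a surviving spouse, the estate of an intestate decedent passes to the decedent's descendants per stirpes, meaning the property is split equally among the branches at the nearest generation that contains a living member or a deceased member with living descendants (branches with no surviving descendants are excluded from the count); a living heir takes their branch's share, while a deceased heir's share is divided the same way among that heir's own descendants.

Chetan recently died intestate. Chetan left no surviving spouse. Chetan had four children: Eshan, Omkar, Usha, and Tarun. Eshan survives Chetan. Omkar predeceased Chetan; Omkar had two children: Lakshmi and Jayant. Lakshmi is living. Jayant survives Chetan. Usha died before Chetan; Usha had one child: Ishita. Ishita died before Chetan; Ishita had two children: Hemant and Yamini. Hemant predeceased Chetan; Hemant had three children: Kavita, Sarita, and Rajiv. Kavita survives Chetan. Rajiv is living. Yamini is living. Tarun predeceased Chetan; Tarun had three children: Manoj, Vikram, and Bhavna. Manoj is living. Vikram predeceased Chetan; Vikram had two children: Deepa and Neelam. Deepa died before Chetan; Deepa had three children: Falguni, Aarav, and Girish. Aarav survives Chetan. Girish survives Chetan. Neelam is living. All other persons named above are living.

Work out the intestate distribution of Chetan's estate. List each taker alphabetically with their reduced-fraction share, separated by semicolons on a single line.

There is no surviving spouse, so the entire estate passes to Chetan's descendants per stirpes.
The estate is divided into 4 equal shares of 1/4 among Eshan, Omkar, Usha, Tarun.
Eshan is living and takes 1/4.
Omkar predeceased; the 1/4 allotted to Omkar's branch passes to Omkar's issue by representation.
The 1/4 is divided into 2 equal shares of 1/8 among Lakshmi, Jayant.
Lakshmi is living and takes 1/8.
Jayant is living and takes 1/8.
Usha predeceased; the 1/4 allotted to Usha's branch passes to Usha's issue by representation.
Ishita's line is the sole branch at this level, so the full 1/4 passes to Ishita's issue by representation.
The 1/4 is divided into 2 equal shares of 1/8 among Hemant, Yamini.
Hemant predeceased; the 1/8 allotted to Hemant's branch passes to Hemant's issue by representation.
The 1/8 is divided into 3 equal shares of 1/24 among Kavita, Sarita, Rajiv.
Kavita is living and takes 1/24.
Sarita is living and takes 1/24.
Rajiv is living and takes 1/24.
Yamini is living and takes 1/8.
Tarun predeceased; the 1/4 allotted to Tarun's branch passes to Tarun's issue by representation.
The 1/4 is divided into 3 equal shares of 1/12 among Manoj, Vikram, Bhavna.
Manoj is living and takes 1/12.
Vikram predeceased; the 1/12 allotted to Vikram's branch passes to Vikram's issue by representation.
The 1/12 is divided into 2 equal shares of 1/24 among Deepa, Neelam.
Deepa predeceased; the 1/24 allotted to Deepa's branch passes to Deepa's issue by representation.
The 1/24 is divided into 3 equal shares of 1/72 among Falguni, Aarav, Girish.
Falguni is living and takes 1/72.
Aarav is living and takes 1/72.
Girish is living and takes 1/72.
Neelam is living and takes 1/24.
Bhavna is living and takes 1/12.

Aarav 1/72; Bhavna 1/12; Eshan 1/4; Falguni 1/72; Girish 1/72; Jayant 1/8; Kavita 1/24; Lakshmi 1/8; Manoj 1/12; Neelam 1/24; Rajiv 1/24; Sarita 1/24; Yamini 1/8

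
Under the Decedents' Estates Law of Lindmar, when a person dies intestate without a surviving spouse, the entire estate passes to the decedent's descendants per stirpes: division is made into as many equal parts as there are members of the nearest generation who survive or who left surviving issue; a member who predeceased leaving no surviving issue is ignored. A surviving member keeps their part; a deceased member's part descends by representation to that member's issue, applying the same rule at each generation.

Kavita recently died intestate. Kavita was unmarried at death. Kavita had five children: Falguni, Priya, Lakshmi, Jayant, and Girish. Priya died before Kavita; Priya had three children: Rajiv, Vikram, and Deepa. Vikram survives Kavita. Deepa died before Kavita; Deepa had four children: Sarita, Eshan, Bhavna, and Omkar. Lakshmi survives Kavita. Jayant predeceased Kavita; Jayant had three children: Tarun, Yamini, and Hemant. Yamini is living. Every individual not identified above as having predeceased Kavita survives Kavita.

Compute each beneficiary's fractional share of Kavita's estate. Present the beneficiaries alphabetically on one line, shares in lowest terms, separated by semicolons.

Bhavna 1/60; Eshan 1/60; Falguni 1/5; Girish 1/5; Hemant 1/15; Lakshmi 1/5; Omkar 1/60; Rajiv 1/15; Sarita 1/60; Tarun 1/15; Vikram 1/15; Yamini 1/15

There is no surviving spouse, so the entire estate passes to Kavita's descendants per stirpes.
The estate is divided into 5 equal shares of 1/5 among Falguni, Priya, Lakshmi, Jayant, Girish.
Falguni is living and takes 1/5.
Priya predeceased; the 1/5 allotted to Priya's branch passes to Priya's issue by representation.
The 1/5 is divided into 3 equal shares of 1/15 among Rajiv, Vikram, Deepa.
Rajiv is living and takes 1/15.
Vikram is living and takes 1/15.
Deepa predeceased; the 1/15 allotted to Deepa's branch passes to Deepa's issue by representation.
The 1/15 is divided into 4 equal shares of 1/60 among Sarita, Eshan, Bhavna, Omkar.
Sarita is living and takes 1/60.
Eshan is living and takes 1/60.
Bhavna is living and takes 1/60.
Omkar is living and takes 1/60.
Lakshmi is living and takes 1/5.
Jayant predeceased; the 1/5 allotted to Jayant's branch passes to Jayant's issue by representation.
The 1/5 is divided into 3 equal shares of 1/15 among Tarun, Yamini, Hemant.
Tarun is living and takes 1/15.
Yamini is living and takes 1/15.
Hemant is living and takes 1/15.
Girish is living and takes 1/5.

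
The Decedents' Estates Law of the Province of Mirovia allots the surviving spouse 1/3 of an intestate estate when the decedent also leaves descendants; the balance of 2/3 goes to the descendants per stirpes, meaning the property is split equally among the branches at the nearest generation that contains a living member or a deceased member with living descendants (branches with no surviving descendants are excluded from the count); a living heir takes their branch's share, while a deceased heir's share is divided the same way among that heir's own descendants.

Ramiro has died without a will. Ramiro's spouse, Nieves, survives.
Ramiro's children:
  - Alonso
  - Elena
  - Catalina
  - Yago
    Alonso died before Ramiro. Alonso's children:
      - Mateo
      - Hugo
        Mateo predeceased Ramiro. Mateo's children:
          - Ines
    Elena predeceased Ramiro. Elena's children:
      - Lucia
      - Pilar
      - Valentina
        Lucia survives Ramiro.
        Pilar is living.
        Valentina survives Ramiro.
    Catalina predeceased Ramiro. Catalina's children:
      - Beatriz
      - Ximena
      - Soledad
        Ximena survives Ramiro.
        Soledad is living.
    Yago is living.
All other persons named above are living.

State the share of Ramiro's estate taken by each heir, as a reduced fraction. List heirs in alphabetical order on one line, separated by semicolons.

Nieves, as surviving spouse, takes 1/3.
The remaining 2/3 passes to Ramiro's descendants per stirpes.
The 2/3 is divided into 4 equal shares of 1/6 among Alonso, Elena, Catalina, Yago.
Alonso predeceased; the 1/6 allotted to Alonso's branch passes to Alonso's issue by representation.
The 1/6 is divided into 2 equal shares of 1/12 among Mateo, Hugo.
Mateo predeceased; the 1/12 allotted to Mateo's branch passes to Mateo's issue by representation.
Ines is the sole taker at this level and receives the full 1/12.
Hugo is living and takes 1/12.
Elena predeceased; the 1/6 allotted to Elena's branch passes to Elena's issue by representation.
The 1/6 is divided into 3 equal shares of 1/18 among Lucia, Pilar, Valentina.
Lucia is living and takes 1/18.
Pilar is living and takes 1/18.
Valentina is living and takes 1/18.
Catalina predeceased; the 1/6 allotted to Catalina's branch passes to Catalina's issue by representation.
The 1/6 is divided into 3 equal shares of 1/18 among Beatriz, Ximena, Soledad.
Beatriz is living and takes 1/18.
Ximena is living and takes 1/18.
Soledad is living and takes 1/18.
Yago is living and takes 1/6.

Beatriz 1/18; Hugo 1/12; Ines 1/12; Lucia 1/18; Nieves 1/3; Pilar 1/18; Soledad 1/18; Valentina 1/18; Ximena 1/18; Yago 1/6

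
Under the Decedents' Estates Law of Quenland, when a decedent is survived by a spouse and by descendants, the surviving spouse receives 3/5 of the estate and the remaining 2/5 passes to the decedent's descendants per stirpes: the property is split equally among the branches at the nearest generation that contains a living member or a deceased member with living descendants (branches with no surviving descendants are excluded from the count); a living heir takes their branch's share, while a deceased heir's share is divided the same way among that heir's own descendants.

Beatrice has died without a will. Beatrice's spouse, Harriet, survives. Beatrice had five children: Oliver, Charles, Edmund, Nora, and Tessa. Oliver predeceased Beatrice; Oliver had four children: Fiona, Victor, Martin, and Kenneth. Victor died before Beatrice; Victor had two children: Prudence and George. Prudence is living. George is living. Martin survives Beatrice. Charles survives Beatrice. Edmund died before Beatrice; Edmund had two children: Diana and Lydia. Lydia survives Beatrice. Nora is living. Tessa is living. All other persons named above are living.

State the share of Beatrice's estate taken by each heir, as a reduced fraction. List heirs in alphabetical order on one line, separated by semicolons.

Harriet, as surviving spouse, takes 3/5.
The remaining 2/5 passes to Beatrice's descendants per stirpes.
The 2/5 is divided into 5 equal shares of 2/25 among Oliver, Charles, Edmund, Nora, Tessa.
Oliver predeceased; the 2/25 allotted to Oliver's branch passes to Oliver's issue by representation.
The 2/25 is divided into 4 equal shares of 1/50 among Fiona, Victor, Martin, Kenneth.
Fiona is living and takes 1/50.
Victor predeceased; the 1/50 allotted to Victor's branch passes to Victor's issue by representation.
The 1/50 is divided into 2 equal shares of 1/100 among Prudence, George.
Prudence is living and takes 1/100.
George is living and takes 1/100.
Martin is living and takes 1/50.
Kenneth is living and takes 1/50.
Charles is living and takes 2/25.
Edmund predeceased; the 2/25 allotted to Edmund's branch passes to Edmund's issue by representation.
The 2/25 is divided into 2 equal shares of 1/25 among Diana, Lydia.
Diana is living and takes 1/25.
Lydia is living and takes 1/25.
Nora is living and takes 2/25.
Tessa is living and takes 2/25.

Charles 2/25; Diana 1/25; Fiona 1/50; George 1/100; Harriet 3/5; Kenneth 1/50; Lydia 1/25; Martin 1/50; Nora 2/25; Prudence 1/100; Tessa 2/25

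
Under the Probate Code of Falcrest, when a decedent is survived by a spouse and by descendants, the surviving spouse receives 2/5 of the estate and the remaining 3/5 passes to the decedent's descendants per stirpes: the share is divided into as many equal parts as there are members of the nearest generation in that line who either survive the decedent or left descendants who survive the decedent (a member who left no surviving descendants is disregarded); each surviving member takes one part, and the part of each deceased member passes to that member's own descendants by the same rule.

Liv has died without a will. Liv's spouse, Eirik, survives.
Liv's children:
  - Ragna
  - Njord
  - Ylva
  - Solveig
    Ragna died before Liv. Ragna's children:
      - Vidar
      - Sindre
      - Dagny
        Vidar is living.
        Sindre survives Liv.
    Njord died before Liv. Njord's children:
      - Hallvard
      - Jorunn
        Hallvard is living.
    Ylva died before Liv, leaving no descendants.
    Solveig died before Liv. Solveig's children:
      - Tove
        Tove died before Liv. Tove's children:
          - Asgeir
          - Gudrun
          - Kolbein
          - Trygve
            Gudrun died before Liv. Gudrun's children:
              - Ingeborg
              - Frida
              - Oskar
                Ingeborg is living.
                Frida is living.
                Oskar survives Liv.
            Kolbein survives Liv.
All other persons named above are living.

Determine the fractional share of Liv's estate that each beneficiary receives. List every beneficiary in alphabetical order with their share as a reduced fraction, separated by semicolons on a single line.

Eirik, as surviving spouse, takes 2/5.
The remaining 3/5 passes to Liv's descendants per stirpes.
Ylva left no surviving issue, so that branch lapses and is disregarded.
The 3/5 is divided into 3 equal shares of 1/5 among Ragna, Njord, Solveig.
Ragna predeceased; the 1/5 allotted to Ragna's branch passes to Ragna's issue by representation.
The 1/5 is divided into 3 equal shares of 1/15 among Vidar, Sindre, Dagny.
Vidar is living and takes 1/15.
Sindre is living and takes 1/15.
Dagny is living and takes 1/15.
Njord predeceased; the 1/5 allotted to Njord's branch passes to Njord's issue by representation.
The 1/5 is divided into 2 equal shares of 1/10 among Hallvard, Jorunn.
Hallvard is living and takes 1/10.
Jorunn is living and takes 1/10.
Solveig predeceased; the 1/5 allotted to Solveig's branch passes to Solveig's issue by representation.
Tove's line is the sole branch at this level, so the full 1/5 passes to Tove's issue by representation.
The 1/5 is divided into 4 equal shares of 1/20 among Asgeir, Gudrun, Kolbein, Trygve.
Asgeir is living and takes 1/20.
Gudrun predeceased; the 1/20 allotted to Gudrun's branch passes to Gudrun's issue by representation.
The 1/20 is divided into 3 equal shares of 1/60 among Ingeborg, Frida, Oskar.
Ingeborg is living and takes 1/60.
Frida is living and takes 1/60.
Oskar is living and takes 1/60.
Kolbein is living and takes 1/20.
Trygve is living and takes 1/20.

Asgeir 1/20; Dagny 1/15; Eirik 2/5; Frida 1/60; Hallvard 1/10; Ingeborg 1/60; Jorunn 1/10; Kolbein 1/20; Oskar 1/60; Sindre 1/15; Trygve 1/20; Vidar 1/15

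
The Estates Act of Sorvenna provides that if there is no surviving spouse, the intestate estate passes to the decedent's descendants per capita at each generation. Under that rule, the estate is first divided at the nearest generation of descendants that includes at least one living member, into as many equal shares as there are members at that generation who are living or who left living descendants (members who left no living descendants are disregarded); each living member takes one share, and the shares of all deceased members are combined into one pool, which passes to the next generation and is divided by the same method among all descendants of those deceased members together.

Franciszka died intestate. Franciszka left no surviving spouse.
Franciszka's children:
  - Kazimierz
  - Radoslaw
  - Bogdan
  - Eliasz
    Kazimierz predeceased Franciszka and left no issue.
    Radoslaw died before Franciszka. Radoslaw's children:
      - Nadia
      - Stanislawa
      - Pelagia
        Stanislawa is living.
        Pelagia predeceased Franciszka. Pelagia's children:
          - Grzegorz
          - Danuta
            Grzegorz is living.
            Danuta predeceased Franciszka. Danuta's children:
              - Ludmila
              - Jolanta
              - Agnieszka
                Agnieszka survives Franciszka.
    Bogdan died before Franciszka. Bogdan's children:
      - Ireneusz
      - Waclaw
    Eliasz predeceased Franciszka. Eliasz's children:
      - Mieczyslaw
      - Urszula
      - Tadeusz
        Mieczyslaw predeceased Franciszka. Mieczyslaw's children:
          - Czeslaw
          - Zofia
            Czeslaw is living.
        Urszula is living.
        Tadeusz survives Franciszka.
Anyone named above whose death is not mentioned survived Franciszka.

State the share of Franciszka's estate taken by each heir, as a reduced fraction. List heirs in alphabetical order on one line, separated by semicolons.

Agnieszka 1/48; Czeslaw 1/16; Grzegorz 1/16; Ireneusz 1/8; Jolanta 1/48; Ludmila 1/48; Nadia 1/8; Stanislawa 1/8; Tadeusz 1/8; Urszula 1/8; Waclaw 1/8; Zofia 1/16

There is no surviving spouse, so the entire estate passes to Franciszka's descendants per capita at each generation.
No one at generation 1 (Radoslaw, Bogdan, Eliasz) is living; moving to the next generation.
At generation 2 (Nadia, Stanislawa, Pelagia, Ireneusz, Waclaw, Mieczyslaw, Urszula, Tadeusz) there are 8 shares of (1)/8 = 1/8 each.
Living: Nadia, Stanislawa, Ireneusz, Waclaw, Urszula, and Tadeusz — each takes 1/8.
Deceased: Pelagia and Mieczyslaw. Their combined 1/4 is pooled and carried to generation 3.
At generation 3 (Grzegorz, Danuta, Czeslaw, Zofia) there are 4 shares of (1/4)/4 = 1/16 each.
Living: Grzegorz, Czeslaw, and Zofia — each takes 1/16.
Deceased: Danuta. That 1/16 share is carried to generation 4.
At generation 4 (Ludmila, Jolanta, Agnieszka) there are 3 shares of (1/16)/3 = 1/48 each.
Living: Ludmila, Jolanta, and Agnieszka — each takes 1/48.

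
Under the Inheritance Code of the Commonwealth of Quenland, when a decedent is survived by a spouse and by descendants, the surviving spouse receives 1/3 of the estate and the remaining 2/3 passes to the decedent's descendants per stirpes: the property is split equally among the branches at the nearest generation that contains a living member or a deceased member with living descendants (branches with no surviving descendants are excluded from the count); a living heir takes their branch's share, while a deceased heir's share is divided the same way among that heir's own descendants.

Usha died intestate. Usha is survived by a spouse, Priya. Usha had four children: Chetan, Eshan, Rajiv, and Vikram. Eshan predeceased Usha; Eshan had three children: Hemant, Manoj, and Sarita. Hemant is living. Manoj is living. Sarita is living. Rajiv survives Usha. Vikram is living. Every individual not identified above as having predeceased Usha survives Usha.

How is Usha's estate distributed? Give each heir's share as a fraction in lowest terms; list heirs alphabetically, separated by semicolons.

Chetan 1/6; Hemant 1/18; Manoj 1/18; Priya 1/3; Rajiv 1/6; Sarita 1/18; Vikram 1/6

Priya, as surviving spouse, takes 1/3.
The remaining 2/3 passes to Usha's descendants per stirpes.
The 2/3 is divided into 4 equal shares of 1/6 among Chetan, Eshan, Rajiv, Vikram.
Chetan is living and takes 1/6.
Eshan predeceased; the 1/6 allotted to Eshan's branch passes to Eshan's issue by representation.
The 1/6 is divided into 3 equal shares of 1/18 among Hemant, Manoj, Sarita.
Hemant is living and takes 1/18.
Manoj is living and takes 1/18.
Sarita is living and takes 1/18.
Rajiv is living and takes 1/6.
Vikram is living and takes 1/6.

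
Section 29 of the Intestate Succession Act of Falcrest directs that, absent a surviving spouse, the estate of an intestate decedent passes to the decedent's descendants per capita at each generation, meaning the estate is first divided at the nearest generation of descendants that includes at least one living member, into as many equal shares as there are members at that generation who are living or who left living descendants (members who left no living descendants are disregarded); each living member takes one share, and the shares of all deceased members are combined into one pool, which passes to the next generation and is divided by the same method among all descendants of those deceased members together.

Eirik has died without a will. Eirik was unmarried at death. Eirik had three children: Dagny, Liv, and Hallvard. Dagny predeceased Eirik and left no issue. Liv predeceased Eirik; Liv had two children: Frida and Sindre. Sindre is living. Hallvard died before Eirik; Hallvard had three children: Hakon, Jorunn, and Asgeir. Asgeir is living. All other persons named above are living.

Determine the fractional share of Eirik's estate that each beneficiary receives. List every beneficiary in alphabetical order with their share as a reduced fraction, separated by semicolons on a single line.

Asgeir 1/5; Frida 1/5; Hakon 1/5; Jorunn 1/5; Sindre 1/5

There is no surviving spouse, so the entire estate passes to Eirik's descendants per capita at each generation.
No one at generation 1 (Liv, Hallvard) is living; moving to the next generation.
At generation 2 (Frida, Sindre, Hakon, Jorunn, Asgeir) there are 5 shares of (1)/5 = 1/5 each.
Living: Frida, Sindre, Hakon, Jorunn, and Asgeir — each takes 1/5.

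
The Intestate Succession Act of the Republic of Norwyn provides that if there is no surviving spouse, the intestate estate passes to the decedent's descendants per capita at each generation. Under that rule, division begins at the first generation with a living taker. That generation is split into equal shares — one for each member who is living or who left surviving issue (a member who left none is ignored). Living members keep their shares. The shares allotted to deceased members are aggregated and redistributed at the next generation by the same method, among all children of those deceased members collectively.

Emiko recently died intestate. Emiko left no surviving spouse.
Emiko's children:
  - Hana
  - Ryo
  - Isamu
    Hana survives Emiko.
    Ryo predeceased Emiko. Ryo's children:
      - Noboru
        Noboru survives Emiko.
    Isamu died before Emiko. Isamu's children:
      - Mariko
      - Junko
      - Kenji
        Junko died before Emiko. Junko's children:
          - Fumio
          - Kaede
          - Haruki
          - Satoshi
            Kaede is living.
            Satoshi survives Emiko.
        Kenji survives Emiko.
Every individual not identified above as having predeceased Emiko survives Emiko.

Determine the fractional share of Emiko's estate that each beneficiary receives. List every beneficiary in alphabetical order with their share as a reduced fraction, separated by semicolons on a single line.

Fumio 1/24; Hana 1/3; Haruki 1/24; Kaede 1/24; Kenji 1/6; Mariko 1/6; Noboru 1/6; Satoshi 1/24

There is no surviving spouse, so the entire estate passes to Emiko's descendants per capita at each generation.
At generation 1 (Hana, Ryo, Isamu) there are 3 shares of (1)/3 = 1/3 each.
Living: Hana — each takes 1/3.
Deceased: Ryo and Isamu. Their combined 2/3 is pooled and carried to generation 2.
At generation 2 (Noboru, Mariko, Junko, Kenji) there are 4 shares of (2/3)/4 = 1/6 each.
Living: Noboru, Mariko, and Kenji — each takes 1/6.
Deceased: Junko. That 1/6 share is carried to generation 3.
At generation 3 (Fumio, Kaede, Haruki, Satoshi) there are 4 shares of (1/6)/4 = 1/24 each.
Living: Fumio, Kaede, Haruki, and Satoshi — each takes 1/24.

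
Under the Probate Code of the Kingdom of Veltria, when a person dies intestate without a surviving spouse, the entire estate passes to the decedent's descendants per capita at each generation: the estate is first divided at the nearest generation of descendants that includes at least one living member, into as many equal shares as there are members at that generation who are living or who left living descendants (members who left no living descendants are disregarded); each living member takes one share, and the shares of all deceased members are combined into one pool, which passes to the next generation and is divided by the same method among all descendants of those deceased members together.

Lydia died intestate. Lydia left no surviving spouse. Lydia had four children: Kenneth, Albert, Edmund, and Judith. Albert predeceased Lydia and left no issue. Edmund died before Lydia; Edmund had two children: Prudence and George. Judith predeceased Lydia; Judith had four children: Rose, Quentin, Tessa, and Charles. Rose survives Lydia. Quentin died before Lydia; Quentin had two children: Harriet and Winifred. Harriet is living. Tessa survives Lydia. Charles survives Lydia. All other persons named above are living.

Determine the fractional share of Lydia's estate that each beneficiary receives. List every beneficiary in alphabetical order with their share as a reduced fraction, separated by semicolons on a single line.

Charles 1/9; George 1/9; Harriet 1/18; Kenneth 1/3; Prudence 1/9; Rose 1/9; Tessa 1/9; Winifred 1/18

There is no surviving spouse, so the entire estate passes to Lydia's descendants per capita at each generation.
At generation 1 (Kenneth, Edmund, Judith) there are 3 shares of (1)/3 = 1/3 each.
Living: Kenneth — each takes 1/3.
Deceased: Edmund and Judith. Their combined 2/3 is pooled and carried to generation 2.
At generation 2 (Prudence, George, Rose, Quentin, Tessa, Charles) there are 6 shares of (2/3)/6 = 1/9 each.
Living: Prudence, George, Rose, Tessa, and Charles — each takes 1/9.
Deceased: Quentin. That 1/9 share is carried to generation 3.
At generation 3 (Harriet, Winifred) there are 2 shares of (1/9)/2 = 1/18 each.
Living: Harriet and Winifred — each takes 1/18.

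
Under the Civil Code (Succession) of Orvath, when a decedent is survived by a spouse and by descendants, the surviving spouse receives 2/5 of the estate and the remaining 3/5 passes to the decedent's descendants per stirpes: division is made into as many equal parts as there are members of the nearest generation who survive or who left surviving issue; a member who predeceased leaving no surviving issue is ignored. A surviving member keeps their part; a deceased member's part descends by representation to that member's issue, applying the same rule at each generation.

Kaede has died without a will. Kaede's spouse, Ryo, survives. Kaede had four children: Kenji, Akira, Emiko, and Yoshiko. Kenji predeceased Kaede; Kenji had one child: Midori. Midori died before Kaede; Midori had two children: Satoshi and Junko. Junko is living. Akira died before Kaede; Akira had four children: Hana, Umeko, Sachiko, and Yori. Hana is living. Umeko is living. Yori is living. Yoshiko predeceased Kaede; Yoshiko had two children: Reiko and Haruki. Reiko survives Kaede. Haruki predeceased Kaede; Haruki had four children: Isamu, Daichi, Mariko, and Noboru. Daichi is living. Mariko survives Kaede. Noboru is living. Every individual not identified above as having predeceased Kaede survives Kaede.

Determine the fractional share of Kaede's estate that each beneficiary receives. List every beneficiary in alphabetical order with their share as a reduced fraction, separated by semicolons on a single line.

Daichi 3/160; Emiko 3/20; Hana 3/80; Isamu 3/160; Junko 3/40; Mariko 3/160; Noboru 3/160; Reiko 3/40; Ryo 2/5; Sachiko 3/80; Satoshi 3/40; Umeko 3/80; Yori 3/80

Ryo, as surviving spouse, takes 2/5.
The remaining 3/5 passes to Kaede's descendants per stirpes.
The 3/5 is divided into 4 equal shares of 3/20 among Kenji, Akira, Emiko, Yoshiko.
Kenji predeceased; the 3/20 allotted to Kenji's branch passes to Kenji's issue by representation.
Midori's line is the sole branch at this level, so the full 3/20 passes to Midori's issue by representation.
The 3/20 is divided into 2 equal shares of 3/40 among Satoshi, Junko.
Satoshi is living and takes 3/40.
Junko is living and takes 3/40.
Akira predeceased; the 3/20 allotted to Akira's branch passes to Akira's issue by representation.
The 3/20 is divided into 4 equal shares of 3/80 among Hana, Umeko, Sachiko, Yori.
Hana is living and takes 3/80.
Umeko is living and takes 3/80.
Sachiko is living and takes 3/80.
Yori is living and takes 3/80.
Emiko is living and takes 3/20.
Yoshiko predeceased; the 3/20 allotted to Yoshiko's branch passes to Yoshiko's issue by representation.
The 3/20 is divided into 2 equal shares of 3/40 among Reiko, Haruki.
Reiko is living and takes 3/40.
Haruki predeceased; the 3/40 allotted to Haruki's branch passes to Haruki's issue by representation.
The 3/40 is divided into 4 equal shares of 3/160 among Isamu, Daichi, Mariko, Noboru.
Isamu is living and takes 3/160.
Daichi is living and takes 3/160.
Mariko is living and takes 3/160.
Noboru is living and takes 3/160.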